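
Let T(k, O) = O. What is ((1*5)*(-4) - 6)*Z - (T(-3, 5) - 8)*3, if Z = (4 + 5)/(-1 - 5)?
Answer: 48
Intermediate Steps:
Z = -3/2 (Z = 9/(-6) = 9*(-⅙) = -3/2 ≈ -1.5000)
((1*5)*(-4) - 6)*Z - (T(-3, 5) - 8)*3 = ((1*5)*(-4) - 6)*(-3/2) - (5 - 8)*3 = (5*(-4) - 6)*(-3/2) - (-3)*3 = (-20 - 6)*(-3/2) - 1*(-9) = -26*(-3/2) + 9 = 39 + 9 = 48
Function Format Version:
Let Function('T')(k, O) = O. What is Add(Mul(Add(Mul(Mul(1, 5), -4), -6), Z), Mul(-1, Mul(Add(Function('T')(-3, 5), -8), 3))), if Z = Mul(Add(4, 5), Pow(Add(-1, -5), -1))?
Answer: 48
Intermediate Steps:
Z = Rational(-3, 2) (Z = Mul(9, Pow(-6, -1)) = Mul(9, Rational(-1, 6)) = Rational(-3, 2) ≈ -1.5000)
Add(Mul(Add(Mul(Mul(1, 5), -4), -6), Z), Mul(-1, Mul(Add(Function('T')(-3, 5), -8), 3))) = Add(Mul(Add(Mul(Mul(1, 5), -4), -6), Rational(-3, 2)), Mul(-1, Mul(Add(5, -8), 3))) = Add(Mul(Add(Mul(5, -4), -6), Rational(-3, 2)), Mul(-1, Mul(-3, 3))) = Add(Mul(Add(-20, -6), Rational(-3, 2)), Mul(-1, -9)) = Add(Mul(-26, Rational(-3, 2)), 9) = Add(39, 9) = 48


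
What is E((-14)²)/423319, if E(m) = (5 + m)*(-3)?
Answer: -603/423319 ≈ -0.0014245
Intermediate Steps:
E(m) = -15 - 3*m
E((-14)²)/423319 = (-15 - 3*(-14)²)/423319 = (-15 - 3*196)*(1/423319) = (-15 - 588)*(1/423319) = -603*1/423319 = -603/423319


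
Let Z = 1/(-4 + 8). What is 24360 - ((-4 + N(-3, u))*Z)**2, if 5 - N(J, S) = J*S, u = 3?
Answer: 97415/4 ≈ 24354.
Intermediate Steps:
N(J, S) = 5 - J*S
Z = 1/4 ≈ 0.25000
24360 - ((-4 + N(-3, u))*Z)**2 = 24360 - ((-4 + (5 - 1*(-3)*3))*(1/4))**2 = 24360 - ((-4 + (5 + 9))*(1/4))**2 = 24360 - ((-4 + 14)*(1/4))**2 = 24360 - (10*(1/4))**2 = 24360 - (5/2)**2 = 24360 - 1*25/4 = 24360 - 25/4 = 97415/4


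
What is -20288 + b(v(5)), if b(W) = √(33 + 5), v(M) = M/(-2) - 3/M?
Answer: -20288 + √38 ≈ -20282.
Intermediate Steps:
v(M) = -3/M - M/2 (v(M) = M*(-½) - 3/M = -M/2 - 3/M = -3/M - M/2)
b(W) = √38
-20288 + b(v(5)) = -20288 + √38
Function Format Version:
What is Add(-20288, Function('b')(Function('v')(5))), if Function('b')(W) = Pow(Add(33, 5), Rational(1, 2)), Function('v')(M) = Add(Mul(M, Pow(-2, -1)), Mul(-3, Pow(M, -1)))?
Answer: Add(-20288, Pow(38, Rational(1, 2))) ≈ -20282.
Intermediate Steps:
Function('v')(M) = Add(Mul(-3, Pow(M, -1)), Mul(Rational(-1, 2), M)) (Function('v')(M) = Add(Mul(M, Rational(-1, 2)), Mul(-3, Pow(M, -1))) = Add(Mul(Rational(-1, 2), M), Mul(-3, Pow(M, -1))) = Add(Mul(-3, Pow(M, -1)), Mul(Rational(-1, 2), M)))
Function('b')(W) = Pow(38, Rational(1, 2))
Add(-20288, Function('b')(Function('v')(5))) = Add(-20288, Pow(38, Rational(1, 2)))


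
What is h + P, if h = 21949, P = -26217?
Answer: -4268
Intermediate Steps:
h + P = 21949 - 26217 = -4268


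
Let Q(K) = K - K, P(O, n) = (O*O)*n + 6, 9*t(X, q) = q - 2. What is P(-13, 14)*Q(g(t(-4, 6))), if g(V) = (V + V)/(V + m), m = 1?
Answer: 0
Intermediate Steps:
t(X, q) = -2/9 + q/9 (t(X, q) = (q - 2)/9 = (-2 + q)/9 = -2/9 + q/9)
P(O, n) = 6 + n*O² (P(O, n) = O²*n + 6 = n*O² + 6 = 6 + n*O²)
g(V) = 2*V/(1 + V) (g(V) = (V + V)/(V + 1) = (2*V)/(1 + V) = 2*V/(1 + V))
Q(K) = 0
P(-13, 14)*Q(g(t(-4, 6))) = (6 + 14*(-13)²)*0 = (6 + 14*169)*0 = (6 + 2366)*0 = 2372*0 = 0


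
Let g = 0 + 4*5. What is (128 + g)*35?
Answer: 5180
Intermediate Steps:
g = 20 (g = 0 + 20 = 20)
(128 + g)*35 = (128 + 20)*35 = 148*35 = 5180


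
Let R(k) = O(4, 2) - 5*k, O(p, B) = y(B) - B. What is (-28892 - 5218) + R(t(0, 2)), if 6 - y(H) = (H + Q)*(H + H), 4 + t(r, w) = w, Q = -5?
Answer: -34084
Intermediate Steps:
t(r, w) = -4 + w
y(H) = 6 - 2*H*(-5 + H) (y(H) = 6 - (H - 5)*(H + H) = 6 - (-5 + H)*2*H = 6 - 2*H*(-5 + H))
O(p, B) = 6 - 2*B**2 + 9*B (O(p, B) = (6 - 2*B**2 + 10*B) - B = 6 - 2*B**2 + 9*B)
R(k) = 16 - 5*k (R(k) = (6 - 2*2**2 + 9*2) - 5*k = (6 - 2*4 + 18) - 5*k = (6 - 8 + 18) - 5*k = 16 - 5*k)
(-28892 - 5218) + R(t(0, 2)) = (-28892 - 5218) + (16 - 5*(-4 + 2)) = -34110 + (16 - 5*(-2)) = -34110 + (16 + 10) = -34110 + 26 = -34084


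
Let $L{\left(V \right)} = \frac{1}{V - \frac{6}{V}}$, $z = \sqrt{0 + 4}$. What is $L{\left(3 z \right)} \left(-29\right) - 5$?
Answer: $- \frac{54}{5} \approx -10.8$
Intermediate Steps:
$z = 2$ ($z = \sqrt{4} = 2$)
$L{\left(3 z \right)} \left(-29\right) - 5 = \frac{3 \cdot 2}{-6 + \left(3 \cdot 2\right)^{2}} \left(-29\right) - 5 = \frac{6}{-6 + 6^{2}} \left(-29\right) - 5 = \frac{6}{-6 + 36} \left(-29\right) - 5 = \frac{6}{30} \left(-29\right) - 5 = 6 \cdot \frac{1}{30} \left(-29\right) - 5 = \frac{1}{5} \left(-29\right) - 5 = - \frac{29}{5} - 5 = - \frac{54}{5}$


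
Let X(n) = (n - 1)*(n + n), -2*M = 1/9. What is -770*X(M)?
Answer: -7315/81 ≈ -90.309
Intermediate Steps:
M = -1/18 (M = -½/9 = -½*⅑ = -1/18 ≈ -0.055556)
X(n) = 2*n*(-1 + n) (X(n) = (-1 + n)*(2*n) = 2*n*(-1 + n))
-770*X(M) = -1540*(-1)*(-1 - 1/18)/18 = -1540*(-1)*(-19)/(18*18) = -770*19/162 = -7315/81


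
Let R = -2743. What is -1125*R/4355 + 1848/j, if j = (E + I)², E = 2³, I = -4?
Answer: 110427/134 ≈ 824.08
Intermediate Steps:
E = 8
j = 16 (j = (8 - 4)² = 4² = 16)
-1125*R/4355 + 1848/j = -1125/(4355/(-2743)) + 1848/16 = -1125/(4355*(-1/2743)) + 1848*(1/16) = -1125/(-335/211) + 231/2 = -1125*(-211/335) + 231/2 = 47475/67 + 231/2 = 110427/134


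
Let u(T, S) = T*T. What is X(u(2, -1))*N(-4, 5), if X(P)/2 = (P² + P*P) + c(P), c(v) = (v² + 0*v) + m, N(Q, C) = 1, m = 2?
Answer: 100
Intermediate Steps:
c(v) = 2 + v² (c(v) = (v² + 0*v) + 2 = (v² + 0) + 2 = v² + 2 = 2 + v²)
u(T, S) = T²
X(P) = 4 + 6*P² (X(P) = 2*((P² + P*P) + (2 + P²)) = 2*((P² + P²) + (2 + P²)) = 2*(2*P² + (2 + P²)) = 2*(2 + 3*P²) = 4 + 6*P²)
X(u(2, -1))*N(-4, 5) = (4 + 6*(2²)²)*1 = (4 + 6*4²)*1 = (4 + 6*16)*1 = (4 + 96)*1 = 100*1 = 100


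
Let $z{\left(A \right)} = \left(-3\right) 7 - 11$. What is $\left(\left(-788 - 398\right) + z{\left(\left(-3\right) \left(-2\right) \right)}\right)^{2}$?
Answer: $1483524$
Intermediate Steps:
$z{\left(A \right)} = -32$ ($z{\left(A \right)} = -21 - 11 = -32$)
$\left(\left(-788 - 398\right) + z{\left(\left(-3\right) \left(-2\right) \right)}\right)^{2} = \left(\left(-788 - 398\right) - 32\right)^{2} = \left(-1186 - 32\right)^{2} = \left(-1218\right)^{2} = 1483524$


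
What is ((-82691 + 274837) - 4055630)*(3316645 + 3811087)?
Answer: -27537878538288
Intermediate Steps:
((-82691 + 274837) - 4055630)*(3316645 + 3811087) = (192146 - 4055630)*7127732 = -3863484*7127732 = -27537878538288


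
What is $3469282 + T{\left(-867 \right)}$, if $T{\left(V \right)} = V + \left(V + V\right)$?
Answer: $3466681$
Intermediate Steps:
$T{\left(V \right)} = 3 V$ ($T{\left(V \right)} = V + 2 V = 3 V$)
$3469282 + T{\left(-867 \right)} = 3469282 + 3 \left(-867\right) = 3469282 - 2601 = 3466681$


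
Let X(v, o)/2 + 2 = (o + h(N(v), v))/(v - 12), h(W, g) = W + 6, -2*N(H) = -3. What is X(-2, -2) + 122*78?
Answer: 133157/14 ≈ 9511.2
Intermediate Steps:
N(H) = 3/2 (N(H) = -½*(-3) = 3/2)
h(W, g) = 6 + W
X(v, o) = -4 + 2*(15/2 + o)/(-12 + v) (X(v, o) = -4 + 2*((o + (6 + 3/2))/(v - 12)) = -4 + 2*((o + 15/2)/(-12 + v)) = -4 + 2*((15/2 + o)/(-12 + v)) = -4 + 2*(15/2 + o)/(-12 + v))
X(-2, -2) + 122*78 = (63 - 4*(-2) + 2*(-2))/(-12 - 2) + 122*78 = (63 + 8 - 4)/(-14) + 9516 = -1/14*67 + 9516 = -67/14 + 9516 = 133157/14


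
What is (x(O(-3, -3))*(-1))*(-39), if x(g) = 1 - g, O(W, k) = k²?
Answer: -312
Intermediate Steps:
(x(O(-3, -3))*(-1))*(-39) = ((1 - 1*(-3)²)*(-1))*(-39) = ((1 - 1*9)*(-1))*(-39) = ((1 - 9)*(-1))*(-39) = -8*(-1)*(-39) = 8*(-39) = -312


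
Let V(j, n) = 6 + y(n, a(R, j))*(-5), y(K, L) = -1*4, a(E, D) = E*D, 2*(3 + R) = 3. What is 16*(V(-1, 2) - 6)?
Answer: 320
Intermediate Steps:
R = -3/2 (R = -3 + (½)*3 = -3 + 3/2 = -3/2 ≈ -1.5000)
a(E, D) = D*E
y(K, L) = -4
V(j, n) = 26 (V(j, n) = 6 - 4*(-5) = 6 + 20 = 26)
16*(V(-1, 2) - 6) = 16*(26 - 6) = 16*20 = 320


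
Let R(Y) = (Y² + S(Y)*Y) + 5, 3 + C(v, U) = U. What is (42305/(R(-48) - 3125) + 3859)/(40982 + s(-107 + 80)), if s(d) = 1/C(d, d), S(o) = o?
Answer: 28922485/304905832 ≈ 0.094857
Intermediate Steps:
C(v, U) = -3 + U
R(Y) = 5 + 2*Y² (R(Y) = (Y² + Y*Y) + 5 = (Y² + Y²) + 5 = 2*Y² + 5 = 5 + 2*Y²)
s(d) = 1/(-3 + d)
(42305/(R(-48) - 3125) + 3859)/(40982 + s(-107 + 80)) = (42305/((5 + 2*(-48)²) - 3125) + 3859)/(40982 + 1/(-3 + (-107 + 80))) = (42305/((5 + 2*2304) - 3125) + 3859)/(40982 + 1/(-3 - 27)) = (42305/((5 + 4608) - 3125) + 3859)/(40982 + 1/(-30)) = (42305/(4613 - 3125) + 3859)/(40982 - 1/30) = (42305/1488 + 3859)/(1229459/30) = (42305*(1/1488) + 3859)*(30/1229459) = (42305/1488 + 3859)*(30/1229459) = (5784497/1488)*(30/1229459) = 28922485/304905832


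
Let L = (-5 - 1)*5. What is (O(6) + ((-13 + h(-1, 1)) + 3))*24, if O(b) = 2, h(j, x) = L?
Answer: -912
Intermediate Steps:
L = -30 (L = -6*5 = -30)
h(j, x) = -30
(O(6) + ((-13 + h(-1, 1)) + 3))*24 = (2 + ((-13 - 30) + 3))*24 = (2 + (-43 + 3))*24 = (2 - 40)*24 = -38*24 = -912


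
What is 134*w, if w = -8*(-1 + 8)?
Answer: -7504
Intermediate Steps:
w = -56 (w = -8*7 = -56)
134*w = 134*(-56) = -7504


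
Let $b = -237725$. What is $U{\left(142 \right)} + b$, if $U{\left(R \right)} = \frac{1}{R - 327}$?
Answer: $- \frac{43979126}{185} \approx -2.3773 \cdot 10^{5}$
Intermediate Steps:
$U{\left(R \right)} = \frac{1}{-327 + R}$
$U{\left(142 \right)} + b = \frac{1}{-327 + 142} - 237725 = \frac{1}{-185} - 237725 = - \frac{1}{185} - 237725 = - \frac{43979126}{185}$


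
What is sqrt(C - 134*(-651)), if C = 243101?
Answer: sqrt(330335) ≈ 574.75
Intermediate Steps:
sqrt(C - 134*(-651)) = sqrt(243101 - 134*(-651)) = sqrt(243101 + 87234) = sqrt(330335)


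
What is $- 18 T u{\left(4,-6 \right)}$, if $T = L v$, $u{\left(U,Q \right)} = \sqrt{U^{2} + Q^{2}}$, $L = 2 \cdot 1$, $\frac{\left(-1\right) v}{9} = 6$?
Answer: $3888 \sqrt{13} \approx 14018.0$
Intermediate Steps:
$v = -54$ ($v = \left(-9\right) 6 = -54$)
$L = 2$
$u{\left(U,Q \right)} = \sqrt{Q^{2} + U^{2}}$
$T = -108$ ($T = 2 \left(-54\right) = -108$)
$- 18 T u{\left(4,-6 \right)} = \left(-18\right) \left(-108\right) \sqrt{\left(-6\right)^{2} + 4^{2}} = 1944 \sqrt{36 + 16} = 1944 \sqrt{52} = 1944 \cdot 2 \sqrt{13} = 3888 \sqrt{13}$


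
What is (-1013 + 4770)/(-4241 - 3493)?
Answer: -3757/7734 ≈ -0.48578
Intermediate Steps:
(-1013 + 4770)/(-4241 - 3493) = 3757/(-7734) = 3757*(-1/7734) = -3757/7734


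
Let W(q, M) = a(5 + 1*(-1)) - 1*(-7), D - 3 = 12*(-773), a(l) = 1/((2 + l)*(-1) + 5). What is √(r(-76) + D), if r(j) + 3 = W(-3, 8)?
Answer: 3*I*√1030 ≈ 96.281*I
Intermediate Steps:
a(l) = 1/(3 - l) (a(l) = 1/((-2 - l) + 5) = 1/(3 - l))
D = -9273 (D = 3 + 12*(-773) = 3 - 9276 = -9273)
W(q, M) = 6 (W(q, M) = -1/(-3 + (5 + 1*(-1))) - 1*(-7) = -1/(-3 + (5 - 1)) + 7 = -1/(-3 + 4) + 7 = -1/1 + 7 = -1*1 + 7 = -1 + 7 = 6)
r(j) = 3 (r(j) = -3 + 6 = 3)
√(r(-76) + D) = √(3 - 9273) = √(-9270) = 3*I*√1030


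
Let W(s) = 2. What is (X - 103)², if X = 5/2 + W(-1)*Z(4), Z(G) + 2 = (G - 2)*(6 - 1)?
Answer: 28561/4 ≈ 7140.3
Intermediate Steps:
Z(G) = -12 + 5*G (Z(G) = -2 + (G - 2)*(6 - 1) = -2 + (-2 + G)*5 = -2 + (-10 + 5*G) = -12 + 5*G)
X = 37/2 (X = 5/2 + 2*(-12 + 5*4) = 5*(½) + 2*(-12 + 20) = 5/2 + 2*8 = 5/2 + 16 = 37/2 ≈ 18.500)
(X - 103)² = (37/2 - 103)² = (-169/2)² = 28561/4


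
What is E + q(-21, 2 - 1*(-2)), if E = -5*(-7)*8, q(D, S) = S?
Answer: 284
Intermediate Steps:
E = 280 (E = 35*8 = 280)
E + q(-21, 2 - 1*(-2)) = 280 + (2 - 1*(-2)) = 280 + (2 + 2) = 280 + 4 = 284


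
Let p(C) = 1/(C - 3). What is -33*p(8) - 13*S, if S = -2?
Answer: 97/5 ≈ 19.400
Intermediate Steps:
p(C) = 1/(-3 + C)
-33*p(8) - 13*S = -33/(-3 + 8) - 13*(-2) = -33/5 + 26 = 97/5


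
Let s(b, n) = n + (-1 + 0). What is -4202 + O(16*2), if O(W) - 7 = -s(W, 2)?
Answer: -4196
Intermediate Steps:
s(b, n) = -1 + n (s(b, n) = n - 1 = -1 + n)
O(W) = 6 (O(W) = 7 - (-1 + 2) = 7 - 1*1 = 7 - 1 = 6)
-4202 + O(16*2) = -4202 + 6 = -4196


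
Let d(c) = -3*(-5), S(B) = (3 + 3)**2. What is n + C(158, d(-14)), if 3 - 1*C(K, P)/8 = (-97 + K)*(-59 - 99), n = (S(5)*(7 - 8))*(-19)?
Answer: 77812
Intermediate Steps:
S(B) = 36 (S(B) = 6**2 = 36)
n = 684 (n = (36*(7 - 8))*(-19) = (36*(-1))*(-19) = -36*(-19) = 684)
d(c) = 15
C(K, P) = -122584 + 1264*K (C(K, P) = 24 - 8*(-97 + K)*(-59 - 99) = 24 - 8*(-97 + K)*(-158) = 24 - 8*(15326 - 158*K) = 24 + (-122608 + 1264*K) = -122584 + 1264*K)
n + C(158, d(-14)) = 684 + (-122584 + 1264*158) = 684 + (-122584 + 199712) = 684 + 77128 = 77812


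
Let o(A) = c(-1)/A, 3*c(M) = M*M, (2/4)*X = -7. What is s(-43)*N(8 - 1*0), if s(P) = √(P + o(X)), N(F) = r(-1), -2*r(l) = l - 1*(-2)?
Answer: -I*√75894/84 ≈ -3.2796*I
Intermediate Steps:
r(l) = -1 - l/2 (r(l) = -(l - 1*(-2))/2 = -(l + 2)/2 = -(2 + l)/2 = -1 - l/2)
X = -14 (X = 2*(-7) = -14)
N(F) = -½ (N(F) = -1 - ½*(-1) = -1 + ½ = -½)
c(M) = M²/3 (c(M) = (M*M)/3 = M²/3)
o(A) = 1/(3*A) (o(A) = ((⅓)*(-1)²)/A = ((⅓)*1)/A = 1/(3*A))
s(P) = √(-1/42 + P) (s(P) = √(P + (⅓)/(-14)) = √(P + (⅓)*(-1/14)) = √(P - 1/42) = √(-1/42 + P))
s(-43)*N(8 - 1*0) = (√(-42 + 1764*(-43))/42)*(-½) = (√(-42 - 75852)/42)*(-½) = (√(-75894)/42)*(-½) = ((I*√75894)/42)*(-½) = (I*√75894/42)*(-½) = -I*√75894/84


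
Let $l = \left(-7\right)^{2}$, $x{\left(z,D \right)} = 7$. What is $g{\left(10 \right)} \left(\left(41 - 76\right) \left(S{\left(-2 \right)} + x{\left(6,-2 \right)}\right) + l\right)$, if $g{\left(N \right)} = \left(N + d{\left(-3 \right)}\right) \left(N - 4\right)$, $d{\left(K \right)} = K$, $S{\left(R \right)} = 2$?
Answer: $-11172$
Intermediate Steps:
$l = 49$
$g{\left(N \right)} = \left(-4 + N\right) \left(-3 + N\right)$ ($g{\left(N \right)} = \left(N - 3\right) \left(N - 4\right) = \left(-3 + N\right) \left(-4 + N\right) = \left(-4 + N\right) \left(-3 + N\right)$)
$g{\left(10 \right)} \left(\left(41 - 76\right) \left(S{\left(-2 \right)} + x{\left(6,-2 \right)}\right) + l\right) = \left(12 + 10^{2} - 70\right) \left(\left(41 - 76\right) \left(2 + 7\right) + 49\right) = \left(12 + 100 - 70\right) \left(\left(-35\right) 9 + 49\right) = 42 \left(-315 + 49\right) = 42 \left(-266\right) = -11172$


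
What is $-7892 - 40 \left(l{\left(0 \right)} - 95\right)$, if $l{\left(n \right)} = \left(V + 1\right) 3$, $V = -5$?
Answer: $-3612$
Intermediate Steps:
$l{\left(n \right)} = -12$ ($l{\left(n \right)} = \left(-5 + 1\right) 3 = \left(-4\right) 3 = -12$)
$-7892 - 40 \left(l{\left(0 \right)} - 95\right) = -7892 - 40 \left(-12 - 95\right) = -7892 - -4280 = -7892 + 4280 = -3612$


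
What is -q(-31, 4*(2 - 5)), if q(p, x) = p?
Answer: 31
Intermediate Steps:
-q(-31, 4*(2 - 5)) = -1*(-31) = 31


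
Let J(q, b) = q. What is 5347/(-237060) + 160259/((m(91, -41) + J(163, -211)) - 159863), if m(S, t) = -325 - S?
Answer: -147148253/143776890 ≈ -1.0234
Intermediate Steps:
5347/(-237060) + 160259/((m(91, -41) + J(163, -211)) - 159863) = 5347/(-237060) + 160259/(((-325 - 1*91) + 163) - 159863) = 5347*(-1/237060) + 160259/(((-325 - 91) + 163) - 159863) = -5347/237060 + 160259/((-416 + 163) - 159863) = -5347/237060 + 160259/(-253 - 159863) = -5347/237060 + 160259/(-160116) = -5347/237060 + 160259*(-1/160116) = -5347/237060 - 14569/14556 = -147148253/143776890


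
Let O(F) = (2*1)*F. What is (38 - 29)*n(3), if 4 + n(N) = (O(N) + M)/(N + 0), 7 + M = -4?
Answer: -51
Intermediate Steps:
M = -11 (M = -7 - 4 = -11)
O(F) = 2*F
n(N) = -4 + (-11 + 2*N)/N (n(N) = -4 + (2*N - 11)/(N + 0) = -4 + (-11 + 2*N)/N)
(38 - 29)*n(3) = (38 - 29)*(-2 - 11/3) = 9*(-2 - 11*⅓) = 9*(-2 - 11/3) = 9*(-17/3) = -51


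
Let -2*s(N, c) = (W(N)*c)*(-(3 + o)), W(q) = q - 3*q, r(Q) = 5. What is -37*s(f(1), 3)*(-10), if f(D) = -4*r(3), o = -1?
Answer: 44400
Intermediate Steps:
W(q) = -2*q
f(D) = -20 (f(D) = -4*5 = -20)
s(N, c) = -2*N*c (s(N, c) = -(-2*N)*c*(-(3 - 1))/2 = -(-2*N*c)*(-1*2)/2 = -(-2*N*c)*(-2)/2 = -2*N*c)
-37*s(f(1), 3)*(-10) = -(-74)*(-20)*3*(-10) = -37*120*(-10) = -4440*(-10) = 44400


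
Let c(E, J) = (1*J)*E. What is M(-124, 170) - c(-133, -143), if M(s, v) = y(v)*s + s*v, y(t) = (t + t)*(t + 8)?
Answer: -7544579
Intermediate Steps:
c(E, J) = E*J (c(E, J) = J*E = E*J)
y(t) = 2*t*(8 + t) (y(t) = (2*t)*(8 + t) = 2*t*(8 + t))
M(s, v) = s*v + 2*s*v*(8 + v) (M(s, v) = (2*v*(8 + v))*s + s*v = 2*s*v*(8 + v) + s*v = s*v + 2*s*v*(8 + v))
M(-124, 170) - c(-133, -143) = -124*170*(17 + 2*170) - (-133)*(-143) = -124*170*(17 + 340) - 1*19019 = -124*170*357 - 19019 = -7525560 - 19019 = -7544579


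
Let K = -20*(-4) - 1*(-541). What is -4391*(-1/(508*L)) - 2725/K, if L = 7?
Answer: -6963289/2208276 ≈ -3.1533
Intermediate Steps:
K = 621 (K = 80 + 541 = 621)
-4391*(-1/(508*L)) - 2725/K = -4391/((-508*7)) - 2725/621 = -4391/(-3556) - 2725*1/621 = -4391*(-1/3556) - 2725/621 = 4391/3556 - 2725/621 = -6963289/2208276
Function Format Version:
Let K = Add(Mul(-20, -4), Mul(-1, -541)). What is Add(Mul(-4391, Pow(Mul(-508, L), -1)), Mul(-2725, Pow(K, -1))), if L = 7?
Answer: Rational(-6963289, 2208276) ≈ -3.1533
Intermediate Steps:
K = 621 (K = Add(80, 541) = 621)
Add(Mul(-4391, Pow(Mul(-508, L), -1)), Mul(-2725, Pow(K, -1))) = Add(Mul(-4391, Pow(Mul(-508, 7), -1)), Mul(-2725, Pow(621, -1))) = Add(Mul(-4391, Pow(-3556, -1)), Mul(-2725, Rational(1, 621))) = Add(Mul(-4391, Rational(-1, 3556)), Rational(-2725, 621)) = Add(Rational(4391, 3556), Rational(-2725, 621)) = Rational(-6963289, 2208276)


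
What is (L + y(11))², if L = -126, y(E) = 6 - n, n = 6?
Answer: 15876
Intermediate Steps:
y(E) = 0 (y(E) = 6 - 1*6 = 6 - 6 = 0)
(L + y(11))² = (-126 + 0)² = (-126)² = 15876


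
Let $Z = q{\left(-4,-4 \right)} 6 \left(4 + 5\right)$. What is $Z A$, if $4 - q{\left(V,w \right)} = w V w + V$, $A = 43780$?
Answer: $170216640$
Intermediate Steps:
$q{\left(V,w \right)} = 4 - V - V w^{2}$ ($q{\left(V,w \right)} = 4 - \left(w V w + V\right) = 4 - \left(V w w + V\right) = 4 - \left(V w^{2} + V\right) = 4 - \left(V + V w^{2}\right) = 4 - V - V w^{2}$)
$Z = 3888$ ($Z = \left(4 - -4 - - 4 \left(-4\right)^{2}\right) 6 \left(4 + 5\right) = \left(4 + 4 - \left(-4\right) 16\right) 6 \cdot 9 = \left(4 + 4 + 64\right) 54 = 72 \cdot 54 = 3888$)
$Z A = 3888 \cdot 43780 = 170216640$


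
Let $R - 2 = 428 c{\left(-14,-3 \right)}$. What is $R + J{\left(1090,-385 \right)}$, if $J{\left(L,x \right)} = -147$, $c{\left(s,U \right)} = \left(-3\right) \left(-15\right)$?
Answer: $19115$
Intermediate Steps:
$c{\left(s,U \right)} = 45$
$R = 19262$ ($R = 2 + 428 \cdot 45 = 2 + 19260 = 19262$)
$R + J{\left(1090,-385 \right)} = 19262 - 147 = 19115$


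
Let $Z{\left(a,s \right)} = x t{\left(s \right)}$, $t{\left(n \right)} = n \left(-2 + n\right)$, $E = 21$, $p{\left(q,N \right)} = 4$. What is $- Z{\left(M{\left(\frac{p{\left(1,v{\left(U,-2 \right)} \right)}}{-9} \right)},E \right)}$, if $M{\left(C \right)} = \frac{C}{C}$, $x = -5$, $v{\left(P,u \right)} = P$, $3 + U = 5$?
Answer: $1995$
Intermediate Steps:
$U = 2$ ($U = -3 + 5 = 2$)
$M{\left(C \right)} = 1$
$Z{\left(a,s \right)} = - 5 s \left(-2 + s\right)$
$- Z{\left(M{\left(\frac{p{\left(1,v{\left(U,-2 \right)} \right)}}{-9} \right)},E \right)} = - 5 \cdot 21 \left(2 - 21\right) = - 5 \cdot 21 \left(-19\right) = \left(-1\right) \left(-1995\right) = 1995$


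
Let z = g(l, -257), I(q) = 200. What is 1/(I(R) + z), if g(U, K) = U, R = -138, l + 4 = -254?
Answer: -1/58 ≈ -0.017241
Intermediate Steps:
l = -258 (l = -4 - 254 = -258)
z = -258
1/(I(R) + z) = 1/(200 - 258) = 1/(-58) = -1/58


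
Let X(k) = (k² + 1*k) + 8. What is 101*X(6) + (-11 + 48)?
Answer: 5087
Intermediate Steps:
X(k) = 8 + k + k² (X(k) = (k² + k) + 8 = (k + k²) + 8 = 8 + k + k²)
101*X(6) + (-11 + 48) = 101*(8 + 6 + 6²) + (-11 + 48) = 101*(8 + 6 + 36) + 37 = 101*50 + 37 = 5050 + 37 = 5087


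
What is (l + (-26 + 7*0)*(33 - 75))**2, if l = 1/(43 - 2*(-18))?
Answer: 7442340361/6241 ≈ 1.1925e+6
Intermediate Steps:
l = 1/79 (l = 1/(43 + 36) = 1/79 ≈ 0.012658)
(l + (-26 + 7*0)*(33 - 75))**2 = (1/79 + (-26 + 7*0)*(33 - 75))**2 = (1/79 + (-26 + 0)*(-42))**2 = (1/79 - 26*(-42))**2 = (1/79 + 1092)**2 = (86269/79)**2 = 7442340361/6241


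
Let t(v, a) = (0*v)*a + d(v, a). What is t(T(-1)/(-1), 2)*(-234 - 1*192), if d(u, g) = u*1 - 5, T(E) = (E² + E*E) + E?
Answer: 2556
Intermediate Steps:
T(E) = E + 2*E² (T(E) = (E² + E²) + E = 2*E² + E = E + 2*E²)
d(u, g) = -5 + u (d(u, g) = u - 5 = -5 + u)
t(v, a) = -5 + v (t(v, a) = (0*v)*a + (-5 + v) = 0*a + (-5 + v) = 0 + (-5 + v) = -5 + v)
t(T(-1)/(-1), 2)*(-234 - 1*192) = (-5 - (1 + 2*(-1))/(-1))*(-234 - 1*192) = (-5 - (1 - 2)*(-1))*(-234 - 192) = (-5 - 1*(-1)*(-1))*(-426) = (-5 + 1*(-1))*(-426) = (-5 - 1)*(-426) = -6*(-426) = 2556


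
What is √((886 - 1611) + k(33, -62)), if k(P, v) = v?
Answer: I*√787 ≈ 28.054*I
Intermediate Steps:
√((886 - 1611) + k(33, -62)) = √((886 - 1611) - 62) = √(-725 - 62) = √(-787) = I*√787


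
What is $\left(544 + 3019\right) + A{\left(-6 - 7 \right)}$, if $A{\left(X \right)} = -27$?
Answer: $3536$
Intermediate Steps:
$\left(544 + 3019\right) + A{\left(-6 - 7 \right)} = \left(544 + 3019\right) - 27 = 3563 - 27 = 3536$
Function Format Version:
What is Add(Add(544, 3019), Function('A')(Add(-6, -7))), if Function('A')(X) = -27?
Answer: 3536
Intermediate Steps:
Add(Add(544, 3019), Function('A')(Add(-6, -7))) = Add(Add(544, 3019), -27) = Add(3563, -27) = 3536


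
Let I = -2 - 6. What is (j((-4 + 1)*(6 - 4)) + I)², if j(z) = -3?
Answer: 121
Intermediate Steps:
I = -8
(j((-4 + 1)*(6 - 4)) + I)² = (-3 - 8)² = (-11)² = 121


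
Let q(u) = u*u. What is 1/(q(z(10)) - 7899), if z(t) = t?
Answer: -1/7799 ≈ -0.00012822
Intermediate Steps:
q(u) = u²
1/(q(z(10)) - 7899) = 1/(10² - 7899) = 1/(100 - 7899) = 1/(-7799) = -1/7799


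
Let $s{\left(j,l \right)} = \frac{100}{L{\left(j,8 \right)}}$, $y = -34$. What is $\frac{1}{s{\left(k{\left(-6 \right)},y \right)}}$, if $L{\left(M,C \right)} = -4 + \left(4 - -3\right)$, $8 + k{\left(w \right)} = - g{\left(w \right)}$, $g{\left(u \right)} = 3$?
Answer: $\frac{3}{100} \approx 0.03$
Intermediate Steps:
$k{\left(w \right)} = -11$ ($k{\left(w \right)} = -8 - 3 = -11$)
$L{\left(M,C \right)} = 3$ ($L{\left(M,C \right)} = -4 + \left(4 + 3\right) = -4 + 7 = 3$)
$s{\left(j,l \right)} = \frac{100}{3}$
$\frac{1}{s{\left(k{\left(-6 \right)},y \right)}} = \frac{1}{\frac{100}{3}} = \frac{3}{100}$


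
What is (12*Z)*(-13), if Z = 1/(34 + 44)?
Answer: -2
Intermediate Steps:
Z = 1/78 ≈ 0.012821
(12*Z)*(-13) = (12*(1/78))*(-13) = (2/13)*(-13) = -2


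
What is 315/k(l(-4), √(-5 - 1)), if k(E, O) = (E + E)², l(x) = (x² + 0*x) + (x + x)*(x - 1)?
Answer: 45/1792 ≈ 0.025112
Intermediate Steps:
l(x) = x² + 2*x*(-1 + x) (l(x) = (x² + 0) + (2*x)*(-1 + x) = x² + 2*x*(-1 + x))
k(E, O) = 4*E² (k(E, O) = (2*E)² = 4*E²)
315/k(l(-4), √(-5 - 1)) = 315/((4*(-4*(-2 + 3*(-4)))²)) = 315/((4*(-4*(-2 - 12))²)) = 315/((4*(-4*(-14))²)) = 315/((4*56²)) = 315/((4*3136)) = 315/12544 = 315*(1/12544) = 45/1792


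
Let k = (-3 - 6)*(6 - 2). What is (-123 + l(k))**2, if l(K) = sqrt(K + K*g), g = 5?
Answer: 14913 - 1476*I*sqrt(6) ≈ 14913.0 - 3615.4*I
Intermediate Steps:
k = -36 (k = -9*4 = -36)
l(K) = sqrt(6)*sqrt(K) (l(K) = sqrt(K + K*5) = sqrt(K + 5*K) = sqrt(6*K) = sqrt(6)*sqrt(K))
(-123 + l(k))**2 = (-123 + sqrt(6)*sqrt(-36))**2 = (-123 + sqrt(6)*(6*I))**2 = (-123 + 6*I*sqrt(6))**2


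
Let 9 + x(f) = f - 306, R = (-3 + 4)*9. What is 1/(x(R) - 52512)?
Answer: -1/52818 ≈ -1.8933e-5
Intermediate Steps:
R = 9 (R = 1*9 = 9)
x(f) = -315 + f (x(f) = -9 + (f - 306) = -9 + (-306 + f) = -315 + f)
1/(x(R) - 52512) = 1/((-315 + 9) - 52512) = 1/(-306 - 52512) = 1/(-52818) = -1/52818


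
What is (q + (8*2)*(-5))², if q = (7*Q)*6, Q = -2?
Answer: 26896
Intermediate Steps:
q = -84 (q = (7*(-2))*6 = -14*6 = -84)
(q + (8*2)*(-5))² = (-84 + (8*2)*(-5))² = (-84 + 16*(-5))² = (-84 - 80)² = (-164)² = 26896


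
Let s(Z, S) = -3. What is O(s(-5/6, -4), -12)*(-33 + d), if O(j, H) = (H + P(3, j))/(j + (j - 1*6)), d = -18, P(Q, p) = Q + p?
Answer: -51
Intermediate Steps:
O(j, H) = (3 + H + j)/(-6 + 2*j) (O(j, H) = (H + (3 + j))/(j + (j - 1*6)) = (3 + H + j)/(j + (j - 6)) = (3 + H + j)/(j + (-6 + j)) = (3 + H + j)/(-6 + 2*j))
O(s(-5/6, -4), -12)*(-33 + d) = ((3 - 12 - 3)/(2*(-3 - 3)))*(-33 - 18) = ((1/2)*(-12)/(-6))*(-51) = ((1/2)*(-1/6)*(-12))*(-51) = 1*(-51) = -51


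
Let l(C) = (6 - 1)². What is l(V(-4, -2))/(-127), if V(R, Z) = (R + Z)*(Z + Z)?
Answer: -25/127 ≈ -0.19685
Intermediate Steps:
V(R, Z) = 2*Z*(R + Z) (V(R, Z) = (R + Z)*(2*Z) = 2*Z*(R + Z))
l(C) = 25 (l(C) = 5² = 25)
l(V(-4, -2))/(-127) = 25/(-127) = 25*(-1/127) = -25/127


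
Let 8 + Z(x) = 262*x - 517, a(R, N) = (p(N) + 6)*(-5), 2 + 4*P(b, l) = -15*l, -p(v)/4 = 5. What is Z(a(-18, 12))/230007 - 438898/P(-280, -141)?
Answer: -403760806049/486004791 ≈ -830.78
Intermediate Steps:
p(v) = -20 (p(v) = -4*5 = -20)
P(b, l) = -½ - 15*l/4 (P(b, l) = -½ + (-15*l)/4 = -½ - 15*l/4)
a(R, N) = 70 (a(R, N) = (-20 + 6)*(-5) = -14*(-5) = 70)
Z(x) = -525 + 262*x (Z(x) = -8 + (262*x - 517) = -8 + (-517 + 262*x) = -525 + 262*x)
Z(a(-18, 12))/230007 - 438898/P(-280, -141) = (-525 + 262*70)/230007 - 438898/(-½ - 15/4*(-141)) = (-525 + 18340)*(1/230007) - 438898/(-½ + 2115/4) = 17815*(1/230007) - 438898/2113/4 = 17815/230007 - 438898*4/2113 = 17815/230007 - 1755592/2113 = -403760806049/486004791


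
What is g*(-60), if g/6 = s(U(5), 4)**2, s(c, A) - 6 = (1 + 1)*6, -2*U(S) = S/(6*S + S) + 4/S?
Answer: -116640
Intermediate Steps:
U(S) = -1/14 - 2/S (U(S) = -(S/(6*S + S) + 4/S)/2 = -(S/((7*S)) + 4/S)/2 = -(S*(1/(7*S)) + 4/S)/2 = -(1/7 + 4/S)/2 = -1/14 - 2/S)
s(c, A) = 18 (s(c, A) = 6 + (1 + 1)*6 = 6 + 2*6 = 6 + 12 = 18)
g = 1944 (g = 6*18**2 = 6*324 = 1944)
g*(-60) = 1944*(-60) = -116640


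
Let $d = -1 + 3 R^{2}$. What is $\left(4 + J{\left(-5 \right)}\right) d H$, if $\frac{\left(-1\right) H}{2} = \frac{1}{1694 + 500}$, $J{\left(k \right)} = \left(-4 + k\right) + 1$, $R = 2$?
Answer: $\frac{44}{1097} \approx 0.040109$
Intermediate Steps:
$J{\left(k \right)} = -3 + k$
$d = 11$ ($d = -1 + 3 \cdot 2^{2} = -1 + 3 \cdot 4 = -1 + 12 = 11$)
$H = - \frac{1}{1097}$ ($H = - \frac{2}{1694 + 500} = - \frac{2}{2194} = \left(-2\right) \frac{1}{2194} = - \frac{1}{1097} \approx -0.00091158$)
$\left(4 + J{\left(-5 \right)}\right) d H = \left(4 - 8\right) 11 \left(- \frac{1}{1097}\right) = \left(-4\right) 11 \left(- \frac{1}{1097}\right) = \left(-44\right) \left(- \frac{1}{1097}\right) = \frac{44}{1097}$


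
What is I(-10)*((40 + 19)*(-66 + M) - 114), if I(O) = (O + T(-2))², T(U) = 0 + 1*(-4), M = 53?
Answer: -172676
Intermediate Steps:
T(U) = -4 (T(U) = 0 - 4 = -4)
I(O) = (-4 + O)² (I(O) = (O - 4)² = (-4 + O)²)
I(-10)*((40 + 19)*(-66 + M) - 114) = (-4 - 10)²*((40 + 19)*(-66 + 53) - 114) = (-14)²*(59*(-13) - 114) = 196*(-767 - 114) = 196*(-881) = -172676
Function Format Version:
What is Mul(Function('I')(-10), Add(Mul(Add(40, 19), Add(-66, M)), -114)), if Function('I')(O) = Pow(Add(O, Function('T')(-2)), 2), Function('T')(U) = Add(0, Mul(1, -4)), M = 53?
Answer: -172676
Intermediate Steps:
Function('T')(U) = -4 (Function('T')(U) = Add(0, -4) = -4)
Function('I')(O) = Pow(Add(-4, O), 2) (Function('I')(O) = Pow(Add(O, -4), 2) = Pow(Add(-4, O), 2))
Mul(Function('I')(-10), Add(Mul(Add(40, 19), Add(-66, M)), -114)) = Mul(Pow(Add(-4, -10), 2), Add(Mul(Add(40, 19), Add(-66, 53)), -114)) = Mul(Pow(-14, 2), Add(Mul(59, -13), -114)) = Mul(196, Add(-767, -114)) = Mul(196, -881) = -172676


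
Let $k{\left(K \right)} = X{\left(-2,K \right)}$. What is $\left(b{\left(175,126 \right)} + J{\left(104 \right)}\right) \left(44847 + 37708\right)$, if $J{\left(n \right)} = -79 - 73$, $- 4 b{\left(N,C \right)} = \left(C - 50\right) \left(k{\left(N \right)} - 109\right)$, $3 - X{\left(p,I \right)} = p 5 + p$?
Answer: $134894870$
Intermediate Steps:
$X{\left(p,I \right)} = 3 - 6 p$ ($X{\left(p,I \right)} = 3 - \left(p 5 + p\right) = 3 - \left(5 p + p\right) = 3 - 6 p$)
$k{\left(K \right)} = 15$ ($k{\left(K \right)} = 3 - -12 = 3 + 12 = 15$)
$b{\left(N,C \right)} = -1175 + \frac{47 C}{2}$ ($b{\left(N,C \right)} = - \frac{\left(C - 50\right) \left(15 - 109\right)}{4} = - \frac{\left(-50 + C\right) \left(-94\right)}{4} = - \frac{4700 - 94 C}{4} = -1175 + \frac{47 C}{2}$)
$J{\left(n \right)} = -152$
$\left(b{\left(175,126 \right)} + J{\left(104 \right)}\right) \left(44847 + 37708\right) = \left(\left(-1175 + \frac{47}{2} \cdot 126\right) - 152\right) \left(44847 + 37708\right) = \left(\left(-1175 + 2961\right) - 152\right) 82555 = \left(1786 - 152\right) 82555 = 1634 \cdot 82555 = 134894870$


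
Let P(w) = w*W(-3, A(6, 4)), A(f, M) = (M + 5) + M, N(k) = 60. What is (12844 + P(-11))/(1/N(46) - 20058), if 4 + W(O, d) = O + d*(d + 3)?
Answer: -637980/1203479 ≈ -0.53011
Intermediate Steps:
A(f, M) = 5 + 2*M (A(f, M) = (5 + M) + M = 5 + 2*M)
W(O, d) = -4 + O + d*(3 + d) (W(O, d) = -4 + (O + d*(d + 3)) = -4 + (O + d*(3 + d)) = -4 + O + d*(3 + d))
P(w) = 201*w (P(w) = w*(-4 - 3 + (5 + 2*4)² + 3*(5 + 2*4)) = w*(-4 - 3 + (5 + 8)² + 3*(5 + 8)) = w*(-4 - 3 + 13² + 3*13) = w*(-4 - 3 + 169 + 39) = w*201 = 201*w)
(12844 + P(-11))/(1/N(46) - 20058) = (12844 + 201*(-11))/(1/60 - 20058) = (12844 - 2211)/(1/60 - 20058) = 10633/(-1203479/60) = 10633*(-60/1203479) = -637980/1203479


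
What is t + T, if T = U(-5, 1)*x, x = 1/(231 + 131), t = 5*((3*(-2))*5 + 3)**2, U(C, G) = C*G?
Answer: 1319485/362 ≈ 3645.0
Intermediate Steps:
t = 3645 (t = 5*(-6*5 + 3)**2 = 5*(-30 + 3)**2 = 5*(-27)**2 = 5*729 = 3645)
x = 1/362 ≈ 0.0027624
T = -5/362 (T = -5*1*(1/362) = -5*1/362 = -5/362 ≈ -0.013812)
t + T = 3645 - 5/362 = 1319485/362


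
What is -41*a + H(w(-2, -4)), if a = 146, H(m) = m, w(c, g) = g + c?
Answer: -5992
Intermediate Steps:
w(c, g) = c + g
-41*a + H(w(-2, -4)) = -41*146 + (-2 - 4) = -5986 - 6 = -5992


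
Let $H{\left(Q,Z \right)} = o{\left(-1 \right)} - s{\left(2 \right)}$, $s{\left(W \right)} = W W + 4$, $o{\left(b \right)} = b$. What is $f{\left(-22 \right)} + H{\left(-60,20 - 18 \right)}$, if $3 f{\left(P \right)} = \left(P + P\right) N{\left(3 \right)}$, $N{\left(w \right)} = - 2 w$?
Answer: $79$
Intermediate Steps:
$f{\left(P \right)} = - 4 P$ ($f{\left(P \right)} = \frac{\left(P + P\right) \left(\left(-2\right) 3\right)}{3} = \frac{2 P \left(-6\right)}{3} = \frac{\left(-12\right) P}{3} = - 4 P$)
$s{\left(W \right)} = 4 + W^{2}$ ($s{\left(W \right)} = W^{2} + 4 = 4 + W^{2}$)
$H{\left(Q,Z \right)} = -9$ ($H{\left(Q,Z \right)} = -1 - \left(4 + 2^{2}\right) = -1 - \left(4 + 4\right) = -1 - 8 = -9$)
$f{\left(-22 \right)} + H{\left(-60,20 - 18 \right)} = \left(-4\right) \left(-22\right) - 9 = 88 - 9 = 79$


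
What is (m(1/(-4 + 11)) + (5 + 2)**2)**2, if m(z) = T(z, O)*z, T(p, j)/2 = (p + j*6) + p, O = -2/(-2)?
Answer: 6195121/2401 ≈ 2580.2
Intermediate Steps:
O = 1 (O = -2*(-1/2) = 1)
T(p, j) = 4*p + 12*j (T(p, j) = 2*((p + j*6) + p) = 2*((p + 6*j) + p) = 2*(2*p + 6*j) = 4*p + 12*j)
m(z) = z*(12 + 4*z) (m(z) = (4*z + 12*1)*z = (4*z + 12)*z = (12 + 4*z)*z = z*(12 + 4*z))
(m(1/(-4 + 11)) + (5 + 2)**2)**2 = (4*(3 + 1/(-4 + 11))/(-4 + 11) + (5 + 2)**2)**2 = (4*(3 + 1/7)/7 + 7**2)**2 = (4*(1/7)*(3 + 1/7) + 49)**2 = (4*(1/7)*(22/7) + 49)**2 = (88/49 + 49)**2 = (2489/49)**2 = 6195121/2401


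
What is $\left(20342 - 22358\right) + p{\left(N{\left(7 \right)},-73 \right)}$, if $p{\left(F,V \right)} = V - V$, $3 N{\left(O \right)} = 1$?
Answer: $-2016$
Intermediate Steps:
$N{\left(O \right)} = \frac{1}{3}$ ($N{\left(O \right)} = \frac{1}{3} \cdot 1 = \frac{1}{3}$)
$p{\left(F,V \right)} = 0$
$\left(20342 - 22358\right) + p{\left(N{\left(7 \right)},-73 \right)} = \left(20342 - 22358\right) + 0 = -2016 + 0 = -2016$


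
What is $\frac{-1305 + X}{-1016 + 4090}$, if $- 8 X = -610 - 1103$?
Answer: $- \frac{8727}{24592} \approx -0.35487$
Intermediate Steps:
$X = \frac{1713}{8}$ ($X = - \frac{-610 - 1103}{8} = \left(- \frac{1}{8}\right) \left(-1713\right) = \frac{1713}{8} \approx 214.13$)
$\frac{-1305 + X}{-1016 + 4090} = \frac{-1305 + \frac{1713}{8}}{-1016 + 4090} = - \frac{8727}{8 \cdot 3074} = \left(- \frac{8727}{8}\right) \frac{1}{3074} = - \frac{8727}{24592}$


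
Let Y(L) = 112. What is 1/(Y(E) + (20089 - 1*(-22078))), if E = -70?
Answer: 1/42279 ≈ 2.3652e-5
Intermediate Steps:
1/(Y(E) + (20089 - 1*(-22078))) = 1/(112 + (20089 - 1*(-22078))) = 1/(112 + (20089 + 22078)) = 1/(112 + 42167) = 1/42279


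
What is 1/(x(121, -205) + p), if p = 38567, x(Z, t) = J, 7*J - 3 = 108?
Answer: 7/270080 ≈ 2.5918e-5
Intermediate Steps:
J = 111/7 (J = 3/7 + (⅐)*108 = 3/7 + 108/7 = 111/7 ≈ 15.857)
x(Z, t) = 111/7
1/(x(121, -205) + p) = 1/(111/7 + 38567) = 1/(270080/7) = 7/270080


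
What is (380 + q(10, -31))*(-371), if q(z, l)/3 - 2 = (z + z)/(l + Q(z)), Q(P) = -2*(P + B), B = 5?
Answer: -8713306/61 ≈ -1.4284e+5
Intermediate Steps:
Q(P) = -10 - 2*P (Q(P) = -2*(P + 5) = -2*(5 + P) = -10 - 2*P)
q(z, l) = 6 + 6*z/(-10 + l - 2*z) (q(z, l) = 6 + 3*((z + z)/(l + (-10 - 2*z))) = 6 + 3*((2*z)/(-10 + l - 2*z)) = 6 + 3*(2*z/(-10 + l - 2*z)) = 6 + 6*z/(-10 + l - 2*z))
(380 + q(10, -31))*(-371) = (380 + 6*(10 + 10 - 1*(-31))/(10 - 1*(-31) + 2*10))*(-371) = (380 + 6*(10 + 10 + 31)/(10 + 31 + 20))*(-371) = (380 + 6*51/61)*(-371) = (380 + 6*(1/61)*51)*(-371) = (380 + 306/61)*(-371) = (23486/61)*(-371) = -8713306/61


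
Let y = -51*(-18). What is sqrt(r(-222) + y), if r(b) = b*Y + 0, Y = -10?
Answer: sqrt(3138) ≈ 56.018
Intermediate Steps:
y = 918
r(b) = -10*b (r(b) = b*(-10) + 0 = -10*b + 0 = -10*b)
sqrt(r(-222) + y) = sqrt(-10*(-222) + 918) = sqrt(2220 + 918) = sqrt(3138)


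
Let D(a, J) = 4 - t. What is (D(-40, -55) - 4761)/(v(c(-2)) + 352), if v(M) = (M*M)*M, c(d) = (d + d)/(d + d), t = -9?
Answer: -4748/353 ≈ -13.450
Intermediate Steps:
D(a, J) = 13 (D(a, J) = 4 - 1*(-9) = 4 + 9 = 13)
c(d) = 1 (c(d) = (2*d)/((2*d)) = (2*d)*(1/(2*d)) = 1)
v(M) = M³ (v(M) = M²*M = M³)
(D(-40, -55) - 4761)/(v(c(-2)) + 352) = (13 - 4761)/(1³ + 352) = -4748/(1 + 352) = -4748/353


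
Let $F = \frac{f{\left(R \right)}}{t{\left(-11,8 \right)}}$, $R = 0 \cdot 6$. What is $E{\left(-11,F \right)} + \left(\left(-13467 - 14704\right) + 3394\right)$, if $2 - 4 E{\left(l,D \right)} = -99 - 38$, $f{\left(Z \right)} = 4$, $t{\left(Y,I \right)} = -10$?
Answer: $- \frac{98969}{4} \approx -24742.0$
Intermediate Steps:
$R = 0$
$F = - \frac{2}{5}$ ($F = \frac{4}{-10} = 4 \left(- \frac{1}{10}\right) = - \frac{2}{5} \approx -0.4$)
$E{\left(l,D \right)} = \frac{139}{4}$ ($E{\left(l,D \right)} = \frac{1}{2} - \frac{-99 - 38}{4} = \frac{1}{2} - - \frac{137}{4} = \frac{1}{2} + \frac{137}{4} = \frac{139}{4}$)
$E{\left(-11,F \right)} + \left(\left(-13467 - 14704\right) + 3394\right) = \frac{139}{4} + \left(\left(-13467 - 14704\right) + 3394\right) = \frac{139}{4} + \left(-28171 + 3394\right) = \frac{139}{4} - 24777 = - \frac{98969}{4}$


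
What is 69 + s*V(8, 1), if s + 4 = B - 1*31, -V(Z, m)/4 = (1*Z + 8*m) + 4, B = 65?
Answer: -2331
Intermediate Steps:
V(Z, m) = -16 - 32*m - 4*Z (V(Z, m) = -4*((1*Z + 8*m) + 4) = -4*((Z + 8*m) + 4) = -4*(4 + Z + 8*m) = -16 - 32*m - 4*Z)
s = 30 (s = -4 + (65 - 1*31) = -4 + (65 - 31) = -4 + 34 = 30)
69 + s*V(8, 1) = 69 + 30*(-16 - 32*1 - 4*8) = 69 + 30*(-16 - 32 - 32) = 69 + 30*(-80) = 69 - 2400 = -2331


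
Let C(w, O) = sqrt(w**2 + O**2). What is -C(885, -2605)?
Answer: -5*sqrt(302770) ≈ -2751.2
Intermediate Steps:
C(w, O) = sqrt(O**2 + w**2)
-C(885, -2605) = -sqrt((-2605)**2 + 885**2) = -sqrt(6786025 + 783225) = -sqrt(7569250) = -5*sqrt(302770)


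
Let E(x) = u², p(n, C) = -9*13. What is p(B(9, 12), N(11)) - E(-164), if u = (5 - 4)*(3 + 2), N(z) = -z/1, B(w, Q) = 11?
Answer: -142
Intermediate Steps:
N(z) = -z (N(z) = -z*1 = -z)
p(n, C) = -117
u = 5 (u = 1*5 = 5)
E(x) = 25 (E(x) = 5² = 25)
p(B(9, 12), N(11)) - E(-164) = -117 - 1*25 = -117 - 25 = -142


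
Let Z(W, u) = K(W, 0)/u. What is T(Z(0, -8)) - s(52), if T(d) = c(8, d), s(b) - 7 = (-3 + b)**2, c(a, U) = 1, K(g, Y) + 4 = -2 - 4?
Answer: -2407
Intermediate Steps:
K(g, Y) = -10 (K(g, Y) = -4 + (-2 - 4) = -4 - 6 = -10)
s(b) = 7 + (-3 + b)**2
Z(W, u) = -10/u
T(d) = 1
T(Z(0, -8)) - s(52) = 1 - (7 + (-3 + 52)**2) = 1 - (7 + 49**2) = 1 - (7 + 2401) = 1 - 1*2408 = 1 - 2408 = -2407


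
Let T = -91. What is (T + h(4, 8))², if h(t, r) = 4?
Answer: 7569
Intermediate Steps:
(T + h(4, 8))² = (-91 + 4)² = (-87)² = 7569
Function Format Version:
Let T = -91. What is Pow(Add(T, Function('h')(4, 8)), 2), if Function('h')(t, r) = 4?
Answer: 7569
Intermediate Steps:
Pow(Add(T, Function('h')(4, 8)), 2) = Pow(Add(-91, 4), 2) = Pow(-87, 2) = 7569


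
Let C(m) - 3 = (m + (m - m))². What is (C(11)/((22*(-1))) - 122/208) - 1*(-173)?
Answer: 190793/1144 ≈ 166.78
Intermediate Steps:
C(m) = 3 + m² (C(m) = 3 + (m + (m - m))² = 3 + (m + 0)² = 3 + m²)
(C(11)/((22*(-1))) - 122/208) - 1*(-173) = ((3 + 11²)/((22*(-1))) - 122/208) - 1*(-173) = ((3 + 121)/(-22) - 122*1/208) + 173 = (124*(-1/22) - 61/104) + 173 = (-62/11 - 61/104) + 173 = -7119/1144 + 173 = 190793/1144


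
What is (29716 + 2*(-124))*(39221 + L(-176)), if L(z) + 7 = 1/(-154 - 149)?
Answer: 350134090588/303 ≈ 1.1556e+9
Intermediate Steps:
L(z) = -2122/303 (L(z) = -7 + 1/(-154 - 149) = -7 + 1/(-303) = -7 - 1/303 = -2122/303)
(29716 + 2*(-124))*(39221 + L(-176)) = (29716 + 2*(-124))*(39221 - 2122/303) = (29716 - 248)*(11881841/303) = 29468*(11881841/303) = 350134090588/303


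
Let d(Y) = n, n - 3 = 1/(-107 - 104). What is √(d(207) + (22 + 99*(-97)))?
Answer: 3*I*√47380261/211 ≈ 97.867*I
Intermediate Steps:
n = 632/211 (n = 3 + 1/(-107 - 104) = 3 + 1/(-211) = 3 - 1/211 = 632/211 ≈ 2.9953)
d(Y) = 632/211
√(d(207) + (22 + 99*(-97))) = √(632/211 + (22 + 99*(-97))) = √(632/211 + (22 - 9603)) = √(632/211 - 9581) = √(-2020959/211) = 3*I*√47380261/211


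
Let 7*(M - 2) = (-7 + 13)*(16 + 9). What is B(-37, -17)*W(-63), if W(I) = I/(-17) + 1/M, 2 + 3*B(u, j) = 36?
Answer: 10451/246 ≈ 42.484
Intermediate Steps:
B(u, j) = 34/3 (B(u, j) = -2/3 + (1/3)*36 = -2/3 + 12 = 34/3)
M = 164/7 (M = 2 + ((-7 + 13)*(16 + 9))/7 = 2 + (6*25)/7 = 2 + (1/7)*150 = 2 + 150/7 = 164/7 ≈ 23.429)
W(I) = 7/164 - I/17 (W(I) = I/(-17) + 1/(164/7) = I*(-1/17) + 1*(7/164) = -I/17 + 7/164 = 7/164 - I/17)
B(-37, -17)*W(-63) = 34*(7/164 - 1/17*(-63))/3 = 34*(7/164 + 63/17)/3 = (34/3)*(10451/2788) = 10451/246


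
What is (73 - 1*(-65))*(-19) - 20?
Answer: -2642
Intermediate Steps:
(73 - 1*(-65))*(-19) - 20 = (73 + 65)*(-19) - 20 = 138*(-19) - 20 = -2622 - 20 = -2642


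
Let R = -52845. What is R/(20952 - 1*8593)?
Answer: -52845/12359 ≈ -4.2758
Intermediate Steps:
R/(20952 - 1*8593) = -52845/(20952 - 1*8593) = -52845/(20952 - 8593) = -52845/12359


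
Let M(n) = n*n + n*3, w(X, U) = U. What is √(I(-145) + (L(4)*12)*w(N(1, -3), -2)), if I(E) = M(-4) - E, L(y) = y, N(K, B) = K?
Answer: √53 ≈ 7.2801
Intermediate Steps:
M(n) = n² + 3*n
I(E) = 4 - E (I(E) = -4*(3 - 4) - E = -4*(-1) - E = 4 - E)
√(I(-145) + (L(4)*12)*w(N(1, -3), -2)) = √((4 - 1*(-145)) + (4*12)*(-2)) = √((4 + 145) + 48*(-2)) = √(149 - 96) = √53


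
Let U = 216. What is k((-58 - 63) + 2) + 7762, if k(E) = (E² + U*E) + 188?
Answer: -3593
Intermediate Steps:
k(E) = 188 + E² + 216*E (k(E) = (E² + 216*E) + 188 = 188 + E² + 216*E)
k((-58 - 63) + 2) + 7762 = (188 + ((-58 - 63) + 2)² + 216*((-58 - 63) + 2)) + 7762 = (188 + (-121 + 2)² + 216*(-121 + 2)) + 7762 = (188 + (-119)² + 216*(-119)) + 7762 = (188 + 14161 - 25704) + 7762 = -11355 + 7762 = -3593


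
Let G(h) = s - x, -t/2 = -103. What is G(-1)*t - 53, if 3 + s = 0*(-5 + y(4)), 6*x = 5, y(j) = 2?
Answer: -2528/3 ≈ -842.67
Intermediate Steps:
t = 206 (t = -2*(-103) = 206)
x = ⅚ (x = (⅙)*5 = ⅚ ≈ 0.83333)
s = -3 (s = -3 + 0*(-5 + 2) = -3 + 0*(-3) = -3 + 0 = -3)
G(h) = -23/6 (G(h) = -3 - 1*⅚ = -3 - ⅚ = -23/6)
G(-1)*t - 53 = -23/6*206 - 53 = -2369/3 - 53 = -2528/3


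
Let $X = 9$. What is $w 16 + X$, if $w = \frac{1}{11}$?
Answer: $\frac{115}{11} \approx 10.455$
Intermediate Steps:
$w = \frac{1}{11} \approx 0.090909$
$w 16 + X = \frac{1}{11} \cdot 16 + 9 = \frac{16}{11} + 9 = \frac{115}{11}$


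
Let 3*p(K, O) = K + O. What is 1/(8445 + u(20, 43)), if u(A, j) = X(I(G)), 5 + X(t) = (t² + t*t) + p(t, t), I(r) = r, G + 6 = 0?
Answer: 1/8508 ≈ 0.00011754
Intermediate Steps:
G = -6 (G = -6 + 0 = -6)
p(K, O) = K/3 + O/3 (p(K, O) = (K + O)/3 = K/3 + O/3)
X(t) = -5 + 2*t² + 2*t/3 (X(t) = -5 + ((t² + t*t) + (t/3 + t/3)) = -5 + ((t² + t²) + 2*t/3) = -5 + (2*t² + 2*t/3) = -5 + 2*t² + 2*t/3)
u(A, j) = 63 (u(A, j) = -5 + 2*(-6)² + (⅔)*(-6) = -5 + 2*36 - 4 = -5 + 72 - 4 = 63)
1/(8445 + u(20, 43)) = 1/(8445 + 63) = 1/8508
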